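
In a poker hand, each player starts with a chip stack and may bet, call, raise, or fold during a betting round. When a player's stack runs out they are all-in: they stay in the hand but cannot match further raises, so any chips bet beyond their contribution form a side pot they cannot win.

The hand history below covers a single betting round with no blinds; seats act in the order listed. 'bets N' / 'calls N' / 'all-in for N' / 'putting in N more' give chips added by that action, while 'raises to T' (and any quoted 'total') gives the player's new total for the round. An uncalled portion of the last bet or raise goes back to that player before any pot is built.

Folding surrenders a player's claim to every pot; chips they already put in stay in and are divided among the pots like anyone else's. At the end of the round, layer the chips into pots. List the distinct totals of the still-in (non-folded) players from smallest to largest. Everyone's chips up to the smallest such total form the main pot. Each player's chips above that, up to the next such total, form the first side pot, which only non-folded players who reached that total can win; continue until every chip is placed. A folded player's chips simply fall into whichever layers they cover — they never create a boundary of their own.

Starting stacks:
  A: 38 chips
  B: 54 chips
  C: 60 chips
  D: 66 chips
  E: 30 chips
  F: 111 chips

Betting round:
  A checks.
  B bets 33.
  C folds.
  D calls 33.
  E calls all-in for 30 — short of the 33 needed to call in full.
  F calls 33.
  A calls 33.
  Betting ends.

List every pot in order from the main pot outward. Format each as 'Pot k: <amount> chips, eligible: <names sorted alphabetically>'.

Pot 1: 150 chips, eligible: A, B, D, E, F
Pot 2: 12 chips, eligible: A, B, D, F

Derivation:
Contributions: A=33, B=33, D=33, E=30, F=33
Folded: C
Pot levels (distinct totals of non-folded players): 30, 33
Layer 1-30: 30 each from A, B, D, E, F = 30*5 = 150 chips; eligible A, B, D, E, F
Layer 31-33: 3 each from A, B, D, F = 3*4 = 12 chips; eligible A, B, D, F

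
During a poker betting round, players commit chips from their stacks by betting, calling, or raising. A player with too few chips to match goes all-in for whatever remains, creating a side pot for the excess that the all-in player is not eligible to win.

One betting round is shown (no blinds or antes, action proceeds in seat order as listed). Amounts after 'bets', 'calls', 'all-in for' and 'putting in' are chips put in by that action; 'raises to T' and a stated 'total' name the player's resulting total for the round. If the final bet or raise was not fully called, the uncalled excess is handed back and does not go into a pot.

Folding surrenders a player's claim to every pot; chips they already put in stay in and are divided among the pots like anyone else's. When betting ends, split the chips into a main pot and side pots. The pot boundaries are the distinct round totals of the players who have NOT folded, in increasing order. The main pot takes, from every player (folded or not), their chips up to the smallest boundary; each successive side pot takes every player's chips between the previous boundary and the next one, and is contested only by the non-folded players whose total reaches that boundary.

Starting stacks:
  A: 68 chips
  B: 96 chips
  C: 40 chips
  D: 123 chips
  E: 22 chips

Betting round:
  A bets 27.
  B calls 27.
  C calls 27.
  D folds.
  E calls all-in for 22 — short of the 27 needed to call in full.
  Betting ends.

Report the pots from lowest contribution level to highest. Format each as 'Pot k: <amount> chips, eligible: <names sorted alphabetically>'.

Contributions: A=27, B=27, C=27, E=22
Folded: D
Pot levels (distinct totals of non-folded players): 22, 27
Layer 1-22: 22 each from A, B, C, E = 22*4 = 88 chips; eligible A, B, C, E
Layer 23-27: 5 each from A, B, C = 5*3 = 15 chips; eligible A, B, C

Pot 1: 88 chips, eligible: A, B, C, E
Pot 2: 15 chips, eligible: A, B, C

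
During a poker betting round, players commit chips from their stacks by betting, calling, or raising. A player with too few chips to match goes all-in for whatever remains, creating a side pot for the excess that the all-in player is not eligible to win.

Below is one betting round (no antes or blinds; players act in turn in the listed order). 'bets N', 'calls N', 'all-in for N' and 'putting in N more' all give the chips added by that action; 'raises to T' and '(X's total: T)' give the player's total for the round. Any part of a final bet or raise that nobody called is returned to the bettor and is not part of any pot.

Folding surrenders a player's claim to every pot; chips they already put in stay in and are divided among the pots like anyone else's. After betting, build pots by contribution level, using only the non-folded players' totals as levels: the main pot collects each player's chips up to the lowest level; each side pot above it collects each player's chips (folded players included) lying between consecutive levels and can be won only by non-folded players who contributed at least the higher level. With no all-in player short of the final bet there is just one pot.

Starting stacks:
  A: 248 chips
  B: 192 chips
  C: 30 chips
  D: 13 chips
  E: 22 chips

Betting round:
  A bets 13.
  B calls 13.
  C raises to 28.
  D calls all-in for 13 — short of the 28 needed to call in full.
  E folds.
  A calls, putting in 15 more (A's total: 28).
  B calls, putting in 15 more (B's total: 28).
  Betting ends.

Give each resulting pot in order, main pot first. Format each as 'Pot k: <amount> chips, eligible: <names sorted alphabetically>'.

Pot 1: 52 chips, eligible: A, B, C, D
Pot 2: 45 chips, eligible: A, B, C

Derivation:
Contributions: A=28, B=28, C=28, D=13
Folded: E
Pot levels (distinct totals of non-folded players): 13, 28
Layer 1-13: 13 each from A, B, C, D = 13*4 = 52 chips; eligible A, B, C, D
Layer 14-28: 15 each from A, B, C = 15*3 = 45 chips; eligible A, B, C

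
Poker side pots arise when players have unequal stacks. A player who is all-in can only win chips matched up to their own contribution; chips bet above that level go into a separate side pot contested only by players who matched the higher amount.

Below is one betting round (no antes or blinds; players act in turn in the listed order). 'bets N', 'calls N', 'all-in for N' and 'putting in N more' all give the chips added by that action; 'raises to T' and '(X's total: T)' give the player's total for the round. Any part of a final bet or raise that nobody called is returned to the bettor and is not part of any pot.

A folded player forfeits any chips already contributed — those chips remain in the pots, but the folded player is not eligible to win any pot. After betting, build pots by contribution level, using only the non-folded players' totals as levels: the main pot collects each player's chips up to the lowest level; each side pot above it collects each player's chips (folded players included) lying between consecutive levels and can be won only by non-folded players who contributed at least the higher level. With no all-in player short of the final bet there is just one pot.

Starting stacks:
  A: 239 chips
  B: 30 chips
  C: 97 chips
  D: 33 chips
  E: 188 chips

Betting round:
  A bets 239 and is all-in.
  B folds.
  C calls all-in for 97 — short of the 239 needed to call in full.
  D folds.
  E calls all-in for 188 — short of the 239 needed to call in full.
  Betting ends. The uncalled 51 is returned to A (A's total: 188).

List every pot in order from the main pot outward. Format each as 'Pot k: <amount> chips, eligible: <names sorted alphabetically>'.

Pot 1: 291 chips, eligible: A, C, E
Pot 2: 182 chips, eligible: A, E

Derivation:
Contributions (after 51 returned to A): A=188, C=97, E=188
Folded: B, D
Pot levels (distinct totals of non-folded players): 97, 188
Layer 1-97: 97 each from A, C, E = 97*3 = 291 chips; eligible A, C, E
Layer 98-188: 91 each from A, E = 91*2 = 182 chips; eligible A, E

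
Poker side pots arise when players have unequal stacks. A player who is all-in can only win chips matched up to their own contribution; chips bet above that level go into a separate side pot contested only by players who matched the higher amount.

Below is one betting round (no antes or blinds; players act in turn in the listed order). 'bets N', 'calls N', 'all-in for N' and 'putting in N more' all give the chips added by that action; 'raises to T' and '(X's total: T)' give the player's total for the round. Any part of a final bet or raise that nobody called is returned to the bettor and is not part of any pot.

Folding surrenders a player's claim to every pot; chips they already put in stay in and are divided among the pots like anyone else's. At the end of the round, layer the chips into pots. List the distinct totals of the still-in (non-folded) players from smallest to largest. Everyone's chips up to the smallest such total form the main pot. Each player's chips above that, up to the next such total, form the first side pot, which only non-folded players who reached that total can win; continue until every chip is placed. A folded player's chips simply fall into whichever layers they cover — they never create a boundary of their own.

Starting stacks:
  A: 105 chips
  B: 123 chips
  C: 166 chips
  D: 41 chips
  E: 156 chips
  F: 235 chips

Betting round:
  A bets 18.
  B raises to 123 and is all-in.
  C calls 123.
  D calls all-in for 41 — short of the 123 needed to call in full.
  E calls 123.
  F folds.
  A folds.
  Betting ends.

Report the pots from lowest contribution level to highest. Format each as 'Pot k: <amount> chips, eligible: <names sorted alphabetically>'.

Pot 1: 182 chips, eligible: B, C, D, E
Pot 2: 246 chips, eligible: B, C, E

Derivation:
Contributions: A=18, B=123, C=123, D=41, E=123
Folded: A, F
Pot levels (distinct totals of non-folded players): 41, 123
Layer 1-41: A 18 + B 41 + C 41 + D 41 + E 41 = 182 chips; eligible B, C, D, E
Layer 42-123: 82 each from B, C, E = 82*3 = 246 chips; eligible B, C, E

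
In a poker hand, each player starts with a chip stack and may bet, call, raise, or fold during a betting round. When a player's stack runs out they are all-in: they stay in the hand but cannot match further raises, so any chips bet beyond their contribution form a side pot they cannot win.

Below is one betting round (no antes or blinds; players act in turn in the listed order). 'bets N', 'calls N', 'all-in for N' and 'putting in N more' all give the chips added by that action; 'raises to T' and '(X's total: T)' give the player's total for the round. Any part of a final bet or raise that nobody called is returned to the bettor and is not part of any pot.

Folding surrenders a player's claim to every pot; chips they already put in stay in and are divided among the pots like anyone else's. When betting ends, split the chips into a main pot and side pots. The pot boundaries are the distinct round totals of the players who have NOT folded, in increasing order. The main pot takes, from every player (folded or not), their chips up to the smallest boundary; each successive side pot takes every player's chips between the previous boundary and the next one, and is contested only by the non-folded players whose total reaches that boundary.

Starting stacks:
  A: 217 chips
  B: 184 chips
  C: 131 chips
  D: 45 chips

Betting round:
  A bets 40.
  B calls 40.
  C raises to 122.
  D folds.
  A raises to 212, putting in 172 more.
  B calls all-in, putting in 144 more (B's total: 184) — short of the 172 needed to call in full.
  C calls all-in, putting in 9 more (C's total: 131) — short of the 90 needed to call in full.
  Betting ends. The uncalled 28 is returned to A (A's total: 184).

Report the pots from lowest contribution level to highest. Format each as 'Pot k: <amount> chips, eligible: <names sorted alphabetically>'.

Pot 1: 393 chips, eligible: A, B, C
Pot 2: 106 chips, eligible: A, B

Derivation:
Contributions (after 28 returned to A): A=184, B=184, C=131
Folded: D
Pot levels (distinct totals of non-folded players): 131, 184
Layer 1-131: 131 each from A, B, C = 131*3 = 393 chips; eligible A, B, C
Layer 132-184: 53 each from A, B = 53*2 = 106 chips; eligible A, B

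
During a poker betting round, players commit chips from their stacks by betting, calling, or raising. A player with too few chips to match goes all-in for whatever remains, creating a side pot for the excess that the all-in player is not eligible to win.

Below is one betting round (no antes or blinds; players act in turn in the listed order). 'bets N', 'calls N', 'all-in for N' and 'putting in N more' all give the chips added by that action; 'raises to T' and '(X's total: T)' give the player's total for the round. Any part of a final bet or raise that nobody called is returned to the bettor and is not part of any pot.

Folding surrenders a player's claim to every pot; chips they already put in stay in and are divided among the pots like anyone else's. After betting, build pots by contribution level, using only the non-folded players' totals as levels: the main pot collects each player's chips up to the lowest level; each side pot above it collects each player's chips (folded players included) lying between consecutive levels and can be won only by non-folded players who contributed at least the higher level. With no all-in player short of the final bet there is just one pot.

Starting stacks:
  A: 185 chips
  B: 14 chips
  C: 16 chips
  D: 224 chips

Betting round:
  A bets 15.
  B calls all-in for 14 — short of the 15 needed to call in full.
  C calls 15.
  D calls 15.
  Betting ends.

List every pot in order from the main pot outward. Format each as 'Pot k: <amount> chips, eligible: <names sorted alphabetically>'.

Contributions: A=15, B=14, C=15, D=15
Pot levels (distinct totals of non-folded players): 14, 15
Layer 1-14: 14 each from A, B, C, D = 14*4 = 56 chips; eligible A, B, C, D
Layer 15-15: 1 each from A, C, D = 1*3 = 3 chips; eligible A, C, D

Pot 1: 56 chips, eligible: A, B, C, D
Pot 2: 3 chips, eligible: A, C, D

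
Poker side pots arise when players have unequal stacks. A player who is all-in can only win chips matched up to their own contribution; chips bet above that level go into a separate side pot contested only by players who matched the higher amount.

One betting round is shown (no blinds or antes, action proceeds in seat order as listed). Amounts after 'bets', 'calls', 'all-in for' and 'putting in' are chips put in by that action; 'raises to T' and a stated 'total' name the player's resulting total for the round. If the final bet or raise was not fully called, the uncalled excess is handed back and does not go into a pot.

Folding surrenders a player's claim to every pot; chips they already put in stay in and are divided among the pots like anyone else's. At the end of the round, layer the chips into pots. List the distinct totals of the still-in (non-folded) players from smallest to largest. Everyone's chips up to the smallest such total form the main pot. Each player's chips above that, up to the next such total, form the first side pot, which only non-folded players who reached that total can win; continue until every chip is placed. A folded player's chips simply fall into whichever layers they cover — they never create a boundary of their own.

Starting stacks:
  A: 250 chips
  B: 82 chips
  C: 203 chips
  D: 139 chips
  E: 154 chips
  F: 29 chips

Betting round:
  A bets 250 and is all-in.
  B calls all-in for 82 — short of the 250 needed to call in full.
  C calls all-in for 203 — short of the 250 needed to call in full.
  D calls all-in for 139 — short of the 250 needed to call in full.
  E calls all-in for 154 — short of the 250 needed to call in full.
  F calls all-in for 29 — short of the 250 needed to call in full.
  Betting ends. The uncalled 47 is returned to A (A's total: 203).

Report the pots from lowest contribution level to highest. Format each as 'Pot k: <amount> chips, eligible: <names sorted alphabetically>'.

Pot 1: 174 chips, eligible: A, B, C, D, E, F
Pot 2: 265 chips, eligible: A, B, C, D, E
Pot 3: 228 chips, eligible: A, C, D, E
Pot 4: 45 chips, eligible: A, C, E
Pot 5: 98 chips, eligible: A, C

Derivation:
Contributions (after 47 returned to A): A=203, B=82, C=203, D=139, E=154, F=29
Pot levels (distinct totals of non-folded players): 29, 82, 139, 154, 203
Layer 1-29: 29 each from A, B, C, D, E, F = 29*6 = 174 chips; eligible A, B, C, D, E, F
Layer 30-82: 53 each from A, B, C, D, E = 53*5 = 265 chips; eligible A, B, C, D, E
Layer 83-139: 57 each from A, C, D, E = 57*4 = 228 chips; eligible A, C, D, E
Layer 140-154: 15 each from A, C, E = 15*3 = 45 chips; eligible A, C, E
Layer 155-203: 49 each from A, C = 49*2 = 98 chips; eligible A, C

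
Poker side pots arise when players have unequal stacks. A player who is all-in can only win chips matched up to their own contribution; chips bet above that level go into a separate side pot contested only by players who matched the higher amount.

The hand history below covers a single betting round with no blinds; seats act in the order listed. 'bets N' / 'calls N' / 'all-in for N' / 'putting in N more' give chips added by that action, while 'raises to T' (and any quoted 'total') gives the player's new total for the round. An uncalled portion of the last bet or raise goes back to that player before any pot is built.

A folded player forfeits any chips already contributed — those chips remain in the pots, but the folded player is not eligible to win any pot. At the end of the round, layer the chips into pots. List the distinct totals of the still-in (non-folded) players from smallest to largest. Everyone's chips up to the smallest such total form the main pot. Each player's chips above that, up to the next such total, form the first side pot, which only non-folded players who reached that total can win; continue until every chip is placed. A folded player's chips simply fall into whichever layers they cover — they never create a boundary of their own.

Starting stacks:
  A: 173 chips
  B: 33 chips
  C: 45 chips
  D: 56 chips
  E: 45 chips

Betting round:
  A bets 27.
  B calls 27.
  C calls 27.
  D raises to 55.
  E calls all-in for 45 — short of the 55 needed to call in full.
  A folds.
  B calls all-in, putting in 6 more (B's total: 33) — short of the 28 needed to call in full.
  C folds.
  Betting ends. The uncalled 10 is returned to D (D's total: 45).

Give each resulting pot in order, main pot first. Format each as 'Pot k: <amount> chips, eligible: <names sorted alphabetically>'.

Contributions (after 10 returned to D): A=27, B=33, C=27, D=45, E=45
Folded: A, C
Pot levels (distinct totals of non-folded players): 33, 45
Layer 1-33: A 27 + B 33 + C 27 + D 33 + E 33 = 153 chips; eligible B, D, E
Layer 34-45: 12 each from D, E = 12*2 = 24 chips; eligible D, E

Pot 1: 153 chips, eligible: B, D, E
Pot 2: 24 chips, eligible: D, E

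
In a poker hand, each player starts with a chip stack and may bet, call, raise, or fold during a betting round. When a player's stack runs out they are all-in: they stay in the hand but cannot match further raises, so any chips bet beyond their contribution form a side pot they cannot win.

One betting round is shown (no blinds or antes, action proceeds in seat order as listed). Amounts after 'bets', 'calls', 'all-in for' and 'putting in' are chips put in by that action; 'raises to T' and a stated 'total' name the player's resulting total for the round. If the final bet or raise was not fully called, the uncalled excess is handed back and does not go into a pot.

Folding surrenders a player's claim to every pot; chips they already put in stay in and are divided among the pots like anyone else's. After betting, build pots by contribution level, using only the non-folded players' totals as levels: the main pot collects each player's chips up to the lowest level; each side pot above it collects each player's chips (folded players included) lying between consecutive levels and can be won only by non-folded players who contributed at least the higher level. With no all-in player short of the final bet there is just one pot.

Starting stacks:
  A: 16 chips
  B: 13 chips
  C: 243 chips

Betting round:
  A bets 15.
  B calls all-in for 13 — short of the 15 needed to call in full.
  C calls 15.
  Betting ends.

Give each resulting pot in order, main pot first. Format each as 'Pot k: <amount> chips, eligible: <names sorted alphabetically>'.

Pot 1: 39 chips, eligible: A, B, C
Pot 2: 4 chips, eligible: A, C

Derivation:
Contributions: A=15, B=13, C=15
Pot levels (distinct totals of non-folded players): 13, 15
Layer 1-13: 13 each from A, B, C = 13*3 = 39 chips; eligible A, B, C
Layer 14-15: 2 each from A, C = 2*2 = 4 chips; eligible A, C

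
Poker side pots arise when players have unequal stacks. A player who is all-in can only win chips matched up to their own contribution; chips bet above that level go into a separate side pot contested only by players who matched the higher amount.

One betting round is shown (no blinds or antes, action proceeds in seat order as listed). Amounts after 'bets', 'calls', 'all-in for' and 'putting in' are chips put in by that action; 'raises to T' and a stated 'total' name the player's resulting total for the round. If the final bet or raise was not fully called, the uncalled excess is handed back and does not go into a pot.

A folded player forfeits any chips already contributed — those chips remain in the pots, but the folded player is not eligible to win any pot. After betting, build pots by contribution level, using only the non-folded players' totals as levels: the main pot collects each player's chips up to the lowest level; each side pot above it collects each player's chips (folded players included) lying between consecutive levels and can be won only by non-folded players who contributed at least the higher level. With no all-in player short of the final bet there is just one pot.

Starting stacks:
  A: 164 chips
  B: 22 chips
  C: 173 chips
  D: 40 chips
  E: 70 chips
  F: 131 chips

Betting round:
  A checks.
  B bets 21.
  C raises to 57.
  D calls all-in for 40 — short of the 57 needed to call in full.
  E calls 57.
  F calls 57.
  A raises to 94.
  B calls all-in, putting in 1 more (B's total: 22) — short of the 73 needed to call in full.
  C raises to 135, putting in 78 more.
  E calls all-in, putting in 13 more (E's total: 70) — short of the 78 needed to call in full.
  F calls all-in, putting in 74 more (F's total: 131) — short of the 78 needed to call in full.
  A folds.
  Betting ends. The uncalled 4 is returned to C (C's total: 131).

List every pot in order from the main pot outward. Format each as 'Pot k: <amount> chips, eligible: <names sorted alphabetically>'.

Contributions (after 4 returned to C): A=94, B=22, C=131, D=40, E=70, F=131
Folded: A
Pot levels (distinct totals of non-folded players): 22, 40, 70, 131
Layer 1-22: 22 each from A, B, C, D, E, F = 22*6 = 132 chips; eligible B, C, D, E, F
Layer 23-40: 18 each from A, C, D, E, F = 18*5 = 90 chips; eligible C, D, E, F
Layer 41-70: 30 each from A, C, E, F = 30*4 = 120 chips; eligible C, E, F
Layer 71-131: A 24 + C 61 + F 61 = 146 chips; eligible C, F

Pot 1: 132 chips, eligible: B, C, D, E, F
Pot 2: 90 chips, eligible: C, D, E, F
Pot 3: 120 chips, eligible: C, E, F
Pot 4: 146 chips, eligible: C, F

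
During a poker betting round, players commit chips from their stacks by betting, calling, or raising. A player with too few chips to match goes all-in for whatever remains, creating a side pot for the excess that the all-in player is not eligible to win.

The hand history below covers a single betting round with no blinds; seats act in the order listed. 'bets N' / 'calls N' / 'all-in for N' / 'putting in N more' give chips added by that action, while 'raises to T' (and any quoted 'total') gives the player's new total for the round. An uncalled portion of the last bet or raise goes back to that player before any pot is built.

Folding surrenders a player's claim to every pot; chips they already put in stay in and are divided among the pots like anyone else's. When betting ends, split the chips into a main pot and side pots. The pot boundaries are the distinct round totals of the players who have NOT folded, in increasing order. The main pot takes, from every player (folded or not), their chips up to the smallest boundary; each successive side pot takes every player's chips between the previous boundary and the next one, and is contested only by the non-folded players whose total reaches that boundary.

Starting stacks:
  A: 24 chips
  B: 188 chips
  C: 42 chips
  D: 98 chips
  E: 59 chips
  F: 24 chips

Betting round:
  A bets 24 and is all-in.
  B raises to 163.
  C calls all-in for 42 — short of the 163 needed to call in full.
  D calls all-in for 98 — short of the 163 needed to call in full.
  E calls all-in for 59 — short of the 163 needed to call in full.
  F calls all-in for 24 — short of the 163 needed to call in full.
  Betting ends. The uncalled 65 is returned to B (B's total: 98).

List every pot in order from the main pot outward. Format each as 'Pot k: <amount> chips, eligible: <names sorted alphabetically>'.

Pot 1: 144 chips, eligible: A, B, C, D, E, F
Pot 2: 72 chips, eligible: B, C, D, E
Pot 3: 51 chips, eligible: B, D, E
Pot 4: 78 chips, eligible: B, D

Derivation:
Contributions (after 65 returned to B): A=24, B=98, C=42, D=98, E=59, F=24
Pot levels (distinct totals of non-folded players): 24, 42, 59, 98
Layer 1-24: 24 each from A, B, C, D, E, F = 24*6 = 144 chips; eligible A, B, C, D, E, F
Layer 25-42: 18 each from B, C, D, E = 18*4 = 72 chips; eligible B, C, D, E
Layer 43-59: 17 each from B, D, E = 17*3 = 51 chips; eligible B, D, E
Layer 60-98: 39 each from B, D = 39*2 = 78 chips; eligible B, D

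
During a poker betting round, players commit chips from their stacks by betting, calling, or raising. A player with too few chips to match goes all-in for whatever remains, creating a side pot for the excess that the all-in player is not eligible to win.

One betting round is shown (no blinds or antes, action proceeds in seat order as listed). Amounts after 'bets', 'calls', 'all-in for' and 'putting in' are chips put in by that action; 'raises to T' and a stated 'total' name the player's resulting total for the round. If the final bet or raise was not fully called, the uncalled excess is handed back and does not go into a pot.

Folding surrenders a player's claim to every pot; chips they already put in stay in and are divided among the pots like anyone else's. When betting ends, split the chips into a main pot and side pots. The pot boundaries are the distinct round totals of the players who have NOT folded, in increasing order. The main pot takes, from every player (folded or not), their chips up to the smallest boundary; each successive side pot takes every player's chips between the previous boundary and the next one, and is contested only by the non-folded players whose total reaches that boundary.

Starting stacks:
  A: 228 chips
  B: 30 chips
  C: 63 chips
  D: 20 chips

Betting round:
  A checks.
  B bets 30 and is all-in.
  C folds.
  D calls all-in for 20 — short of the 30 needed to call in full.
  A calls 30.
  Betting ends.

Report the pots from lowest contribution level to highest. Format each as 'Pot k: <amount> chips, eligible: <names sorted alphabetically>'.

Pot 1: 60 chips, eligible: A, B, D
Pot 2: 20 chips, eligible: A, B

Derivation:
Contributions: A=30, B=30, D=20
Folded: C
Pot levels (distinct totals of non-folded players): 20, 30
Layer 1-20: 20 each from A, B, D = 20*3 = 60 chips; eligible A, B, D
Layer 21-30: 10 each from A, B = 10*2 = 20 chips; eligible A, B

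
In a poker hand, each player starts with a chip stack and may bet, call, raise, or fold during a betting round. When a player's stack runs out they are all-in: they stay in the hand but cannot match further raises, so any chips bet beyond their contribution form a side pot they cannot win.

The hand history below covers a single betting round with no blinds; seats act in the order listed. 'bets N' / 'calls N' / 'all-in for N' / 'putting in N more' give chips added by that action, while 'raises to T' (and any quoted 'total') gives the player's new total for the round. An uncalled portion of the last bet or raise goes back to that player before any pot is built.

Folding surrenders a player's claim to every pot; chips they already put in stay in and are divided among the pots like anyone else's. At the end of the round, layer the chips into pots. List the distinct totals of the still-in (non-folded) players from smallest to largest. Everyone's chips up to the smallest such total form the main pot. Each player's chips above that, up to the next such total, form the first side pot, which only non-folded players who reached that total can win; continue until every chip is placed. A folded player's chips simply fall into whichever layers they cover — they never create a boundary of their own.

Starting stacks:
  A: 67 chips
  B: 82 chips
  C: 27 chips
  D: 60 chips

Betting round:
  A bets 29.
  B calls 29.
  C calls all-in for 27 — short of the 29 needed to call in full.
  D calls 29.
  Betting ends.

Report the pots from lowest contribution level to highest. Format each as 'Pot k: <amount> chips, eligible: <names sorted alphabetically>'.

Contributions: A=29, B=29, C=27, D=29
Pot levels (distinct totals of non-folded players): 27, 29
Layer 1-27: 27 each from A, B, C, D = 27*4 = 108 chips; eligible A, B, C, D
Layer 28-29: 2 each from A, B, D = 2*3 = 6 chips; eligible A, B, D

Pot 1: 108 chips, eligible: A, B, C, D
Pot 2: 6 chips, eligible: A, B, D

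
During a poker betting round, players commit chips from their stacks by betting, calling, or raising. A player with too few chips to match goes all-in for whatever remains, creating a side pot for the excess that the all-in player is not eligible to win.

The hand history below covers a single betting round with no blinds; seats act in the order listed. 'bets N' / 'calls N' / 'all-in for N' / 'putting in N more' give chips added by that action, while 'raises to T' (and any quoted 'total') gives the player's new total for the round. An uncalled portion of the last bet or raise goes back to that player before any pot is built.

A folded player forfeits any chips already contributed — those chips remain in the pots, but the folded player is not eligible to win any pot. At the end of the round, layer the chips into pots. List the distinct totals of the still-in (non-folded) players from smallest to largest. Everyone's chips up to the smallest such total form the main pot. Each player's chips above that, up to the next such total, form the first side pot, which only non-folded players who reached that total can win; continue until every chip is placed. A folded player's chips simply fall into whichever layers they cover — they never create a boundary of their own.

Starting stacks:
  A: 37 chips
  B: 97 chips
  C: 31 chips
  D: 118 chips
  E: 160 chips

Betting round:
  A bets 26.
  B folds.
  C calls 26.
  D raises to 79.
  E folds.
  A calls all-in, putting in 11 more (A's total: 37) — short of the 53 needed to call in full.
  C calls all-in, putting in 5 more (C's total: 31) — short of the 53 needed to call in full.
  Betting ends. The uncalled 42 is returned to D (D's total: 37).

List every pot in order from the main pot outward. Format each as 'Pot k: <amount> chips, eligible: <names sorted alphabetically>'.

Contributions (after 42 returned to D): A=37, C=31, D=37
Folded: B, E
Pot levels (distinct totals of non-folded players): 31, 37
Layer 1-31: 31 each from A, C, D = 31*3 = 93 chips; eligible A, C, D
Layer 32-37: 6 each from A, D = 6*2 = 12 chips; eligible A, D

Pot 1: 93 chips, eligible: A, C, D
Pot 2: 12 chips, eligible: A, D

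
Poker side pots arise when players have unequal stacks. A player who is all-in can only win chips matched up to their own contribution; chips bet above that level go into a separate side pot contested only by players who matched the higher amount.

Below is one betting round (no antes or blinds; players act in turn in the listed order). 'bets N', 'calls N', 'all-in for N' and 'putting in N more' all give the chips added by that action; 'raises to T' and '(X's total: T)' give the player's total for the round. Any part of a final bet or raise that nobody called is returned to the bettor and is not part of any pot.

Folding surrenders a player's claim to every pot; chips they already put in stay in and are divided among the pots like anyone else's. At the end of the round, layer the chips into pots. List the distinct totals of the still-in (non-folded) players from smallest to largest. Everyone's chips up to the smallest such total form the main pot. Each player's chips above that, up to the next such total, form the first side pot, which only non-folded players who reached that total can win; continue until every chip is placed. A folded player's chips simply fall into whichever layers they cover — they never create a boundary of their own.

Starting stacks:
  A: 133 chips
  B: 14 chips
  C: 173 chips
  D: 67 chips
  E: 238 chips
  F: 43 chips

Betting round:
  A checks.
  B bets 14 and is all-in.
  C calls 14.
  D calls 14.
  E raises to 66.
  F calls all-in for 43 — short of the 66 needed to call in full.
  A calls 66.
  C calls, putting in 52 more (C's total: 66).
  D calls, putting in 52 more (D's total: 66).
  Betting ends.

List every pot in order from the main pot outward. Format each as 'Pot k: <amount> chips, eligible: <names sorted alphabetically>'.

Contributions: A=66, B=14, C=66, D=66, E=66, F=43
Pot levels (distinct totals of non-folded players): 14, 43, 66
Layer 1-14: 14 each from A, B, C, D, E, F = 14*6 = 84 chips; eligible A, B, C, D, E, F
Layer 15-43: 29 each from A, C, D, E, F = 29*5 = 145 chips; eligible A, C, D, E, F
Layer 44-66: 23 each from A, C, D, E = 23*4 = 92 chips; eligible A, C, D, E

Pot 1: 84 chips, eligible: A, B, C, D, E, F
Pot 2: 145 chips, eligible: A, C, D, E, F
Pot 3: 92 chips, eligible: A, C, D, E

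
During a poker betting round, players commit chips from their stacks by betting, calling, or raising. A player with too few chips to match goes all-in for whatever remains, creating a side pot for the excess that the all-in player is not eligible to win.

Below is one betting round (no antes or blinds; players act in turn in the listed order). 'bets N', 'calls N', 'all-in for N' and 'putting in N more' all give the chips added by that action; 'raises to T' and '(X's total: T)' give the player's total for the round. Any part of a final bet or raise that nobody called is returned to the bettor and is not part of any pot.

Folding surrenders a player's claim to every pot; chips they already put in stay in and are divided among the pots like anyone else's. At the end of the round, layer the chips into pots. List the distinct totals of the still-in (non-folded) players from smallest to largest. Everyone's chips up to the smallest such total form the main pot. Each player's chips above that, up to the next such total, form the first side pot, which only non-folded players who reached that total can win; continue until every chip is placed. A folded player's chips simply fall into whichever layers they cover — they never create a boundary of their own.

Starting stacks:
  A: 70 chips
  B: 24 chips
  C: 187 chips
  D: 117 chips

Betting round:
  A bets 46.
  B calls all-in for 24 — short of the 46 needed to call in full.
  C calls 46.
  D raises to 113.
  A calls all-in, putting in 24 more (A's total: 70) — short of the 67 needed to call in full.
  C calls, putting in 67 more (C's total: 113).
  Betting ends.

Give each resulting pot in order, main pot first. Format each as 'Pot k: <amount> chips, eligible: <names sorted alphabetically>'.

Contributions: A=70, B=24, C=113, D=113
Pot levels (distinct totals of non-folded players): 24, 70, 113
Layer 1-24: 24 each from A, B, C, D = 24*4 = 96 chips; eligible A, B, C, D
Layer 25-70: 46 each from A, C, D = 46*3 = 138 chips; eligible A, C, D
Layer 71-113: 43 each from C, D = 43*2 = 86 chips; eligible C, D

Pot 1: 96 chips, eligible: A, B, C, D
Pot 2: 138 chips, eligible: A, C, D
Pot 3: 86 chips, eligible: C, D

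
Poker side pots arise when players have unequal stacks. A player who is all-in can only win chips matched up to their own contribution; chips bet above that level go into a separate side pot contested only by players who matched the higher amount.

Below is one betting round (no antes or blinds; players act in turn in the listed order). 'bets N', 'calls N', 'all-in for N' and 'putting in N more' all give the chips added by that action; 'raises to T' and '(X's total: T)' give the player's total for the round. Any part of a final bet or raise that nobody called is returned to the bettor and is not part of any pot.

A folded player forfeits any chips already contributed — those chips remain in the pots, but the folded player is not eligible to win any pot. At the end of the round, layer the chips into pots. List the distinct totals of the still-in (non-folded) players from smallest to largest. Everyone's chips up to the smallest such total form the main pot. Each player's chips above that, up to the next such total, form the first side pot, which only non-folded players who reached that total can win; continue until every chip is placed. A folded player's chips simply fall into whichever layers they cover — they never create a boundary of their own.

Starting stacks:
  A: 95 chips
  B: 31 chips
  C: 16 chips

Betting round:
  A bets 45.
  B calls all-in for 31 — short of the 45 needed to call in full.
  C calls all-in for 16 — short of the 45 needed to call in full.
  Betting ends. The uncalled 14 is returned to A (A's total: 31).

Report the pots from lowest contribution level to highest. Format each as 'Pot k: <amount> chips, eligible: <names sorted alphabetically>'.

Contributions (after 14 returned to A): A=31, B=31, C=16
Pot levels (distinct totals of non-folded players): 16, 31
Layer 1-16: 16 each from A, B, C = 16*3 = 48 chips; eligible A, B, C
Layer 17-31: 15 each from A, B = 15*2 = 30 chips; eligible A, B

Pot 1: 48 chips, eligible: A, B, C
Pot 2: 30 chips, eligible: A, B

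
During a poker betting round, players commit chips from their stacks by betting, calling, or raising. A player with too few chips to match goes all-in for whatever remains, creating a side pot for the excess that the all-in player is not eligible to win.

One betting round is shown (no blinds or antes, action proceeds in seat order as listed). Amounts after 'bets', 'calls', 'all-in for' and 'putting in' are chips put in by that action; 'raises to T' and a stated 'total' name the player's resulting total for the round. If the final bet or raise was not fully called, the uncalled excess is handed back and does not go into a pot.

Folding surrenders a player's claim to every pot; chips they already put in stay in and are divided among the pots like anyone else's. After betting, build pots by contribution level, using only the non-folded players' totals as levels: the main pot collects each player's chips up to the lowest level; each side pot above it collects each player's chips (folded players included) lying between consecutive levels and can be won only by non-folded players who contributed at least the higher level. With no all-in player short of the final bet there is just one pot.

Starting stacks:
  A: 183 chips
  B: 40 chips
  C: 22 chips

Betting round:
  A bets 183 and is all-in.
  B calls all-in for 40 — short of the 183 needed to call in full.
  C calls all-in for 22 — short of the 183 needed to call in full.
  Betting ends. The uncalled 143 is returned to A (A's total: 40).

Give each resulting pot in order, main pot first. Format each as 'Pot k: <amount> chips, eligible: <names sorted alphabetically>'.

Pot 1: 66 chips, eligible: A, B, C
Pot 2: 36 chips, eligible: A, B

Derivation:
Contributions (after 143 returned to A): A=40, B=40, C=22
Pot levels (distinct totals of non-folded players): 22, 40
Layer 1-22: 22 each from A, B, C = 22*3 = 66 chips; eligible A, B, C
Layer 23-40: 18 each from A, B = 18*2 = 36 chips; eligible A, B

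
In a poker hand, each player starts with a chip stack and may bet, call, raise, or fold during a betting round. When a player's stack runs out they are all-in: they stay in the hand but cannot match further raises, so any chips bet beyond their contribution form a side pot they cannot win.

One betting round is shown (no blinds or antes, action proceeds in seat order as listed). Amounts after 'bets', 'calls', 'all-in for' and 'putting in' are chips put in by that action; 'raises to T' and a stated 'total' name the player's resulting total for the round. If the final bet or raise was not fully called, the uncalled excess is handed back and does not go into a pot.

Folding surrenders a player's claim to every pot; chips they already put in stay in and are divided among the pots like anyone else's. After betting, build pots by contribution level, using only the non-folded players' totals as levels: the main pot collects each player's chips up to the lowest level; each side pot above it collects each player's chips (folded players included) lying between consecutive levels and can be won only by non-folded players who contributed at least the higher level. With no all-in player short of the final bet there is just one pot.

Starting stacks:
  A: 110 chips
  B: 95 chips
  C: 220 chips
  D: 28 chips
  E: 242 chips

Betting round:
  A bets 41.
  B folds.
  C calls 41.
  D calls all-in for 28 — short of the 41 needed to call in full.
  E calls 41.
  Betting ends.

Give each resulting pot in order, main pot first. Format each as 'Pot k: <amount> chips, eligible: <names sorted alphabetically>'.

Contributions: A=41, C=41, D=28, E=41
Folded: B
Pot levels (distinct totals of non-folded players): 28, 41
Layer 1-28: 28 each from A, C, D, E = 28*4 = 112 chips; eligible A, C, D, E
Layer 29-41: 13 each from A, C, E = 13*3 = 39 chips; eligible A, C, E

Pot 1: 112 chips, eligible: A, C, D, E
Pot 2: 39 chips, eligible: A, C, E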